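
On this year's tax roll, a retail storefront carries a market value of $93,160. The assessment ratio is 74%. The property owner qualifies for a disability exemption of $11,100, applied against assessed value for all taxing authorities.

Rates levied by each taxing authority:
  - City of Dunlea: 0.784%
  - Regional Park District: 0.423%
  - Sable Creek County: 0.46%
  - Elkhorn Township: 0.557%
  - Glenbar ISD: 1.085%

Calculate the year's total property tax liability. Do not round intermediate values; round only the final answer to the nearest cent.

Assessed value = $93,160 × 0.74 = $68,938.4
Taxable value = $68,938.4 − $11,100 = $57,838.4
City of Dunlea: $57,838.4 × 0.00784 = $453.453056
Regional Park District: $57,838.4 × 0.00423 = $244.656432
Sable Creek County: $57,838.4 × 0.0046 = $266.05664
Elkhorn Township: $57,838.4 × 0.00557 = $322.159888
Glenbar ISD: $57,838.4 × 0.01085 = $627.54664
Total = $453.453056 + $244.656432 + $266.05664 + $322.159888 + $627.54664 = $1,913.872656

$1,913.87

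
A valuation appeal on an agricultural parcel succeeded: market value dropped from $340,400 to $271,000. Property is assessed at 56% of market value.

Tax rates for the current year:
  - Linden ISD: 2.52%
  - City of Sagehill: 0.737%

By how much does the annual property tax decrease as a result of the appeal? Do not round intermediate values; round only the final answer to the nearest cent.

$1,265.80

Old assessed value = $340,400 × 0.56 = $190,624
New assessed value = $271,000 × 0.56 = $151,760
Combined rate = 0.0252 + 0.00737 = 0.03257
Old tax = $190,624 × 0.03257 = $6,208.62368
New tax = $151,760 × 0.03257 = $4,942.8232
Reduction = $6,208.62368 − $4,942.8232 = $1,265.80048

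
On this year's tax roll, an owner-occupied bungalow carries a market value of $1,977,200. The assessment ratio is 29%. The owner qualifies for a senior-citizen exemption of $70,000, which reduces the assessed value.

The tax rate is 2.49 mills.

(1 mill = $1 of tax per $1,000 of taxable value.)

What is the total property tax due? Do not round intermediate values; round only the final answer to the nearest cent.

Assessed value = $1,977,200 × 0.29 = $573,388
Taxable value = $573,388 − $70,000 = $503,388
Tax = $503,388 × 0.00249 = $1,253.43612

$1,253.44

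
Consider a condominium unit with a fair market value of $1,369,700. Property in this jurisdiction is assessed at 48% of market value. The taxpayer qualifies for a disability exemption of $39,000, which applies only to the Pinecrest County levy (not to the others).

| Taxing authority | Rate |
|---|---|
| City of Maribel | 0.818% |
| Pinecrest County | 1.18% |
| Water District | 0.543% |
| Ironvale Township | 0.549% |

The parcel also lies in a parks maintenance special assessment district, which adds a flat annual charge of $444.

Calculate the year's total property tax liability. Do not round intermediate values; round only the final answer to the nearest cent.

Assessed value = $1,369,700 × 0.48 = $657,456
City of Maribel: $657,456 × 0.00818 = $5,377.99008
Pinecrest County: ($657,456 − $39,000) × 0.0118 = $618,456 × 0.0118 = $7,297.7808
Water District: $657,456 × 0.00543 = $3,569.98608
Ironvale Township: $657,456 × 0.00549 = $3,609.43344
Levies subtotal = $19,855.1904
Total = $19,855.1904 + $444 = $20,299.1904

$20,299.19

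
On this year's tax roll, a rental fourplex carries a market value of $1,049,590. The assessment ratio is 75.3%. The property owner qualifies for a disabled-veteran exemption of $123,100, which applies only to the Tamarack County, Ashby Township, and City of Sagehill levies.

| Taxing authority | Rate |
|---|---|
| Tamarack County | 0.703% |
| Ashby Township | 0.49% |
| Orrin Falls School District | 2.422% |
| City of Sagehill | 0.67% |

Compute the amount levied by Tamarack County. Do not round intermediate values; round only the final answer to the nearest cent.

$4,690.71

Assessed value = $1,049,590 × 0.753 = $790,341.27
Tamarack County taxable value = $790,341.27 − $123,100 = $667,241.27
Tamarack County levy = $667,241.27 × 0.00703 = $4,690.7061281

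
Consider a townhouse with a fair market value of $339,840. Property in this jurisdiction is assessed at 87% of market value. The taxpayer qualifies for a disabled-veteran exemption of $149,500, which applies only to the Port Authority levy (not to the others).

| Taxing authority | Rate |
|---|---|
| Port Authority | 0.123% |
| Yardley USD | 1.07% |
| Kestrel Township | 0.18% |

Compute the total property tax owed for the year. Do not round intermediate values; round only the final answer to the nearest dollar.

Assessed value = $339,840 × 0.87 = $295,660.8
Port Authority: ($295,660.8 − $149,500) × 0.00123 = $146,160.8 × 0.00123 = $179.777784
Yardley USD: $295,660.8 × 0.0107 = $3,163.57056
Kestrel Township: $295,660.8 × 0.0018 = $532.18944
Total = $3,875.537784

$3,876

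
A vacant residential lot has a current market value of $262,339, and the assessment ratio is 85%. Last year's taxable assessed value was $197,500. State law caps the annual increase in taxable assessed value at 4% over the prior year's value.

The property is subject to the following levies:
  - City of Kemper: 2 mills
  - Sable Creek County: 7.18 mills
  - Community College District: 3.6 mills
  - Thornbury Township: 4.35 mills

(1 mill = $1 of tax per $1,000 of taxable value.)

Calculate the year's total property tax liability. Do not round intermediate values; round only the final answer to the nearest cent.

Uncapped assessed value = $262,339 × 0.85 = $222,988.15
Cap limit = $197,500 × 1.04 = $205,400
Taxable assessed value = min($222,988.15, $205,400) = $205,400 (cap binds)
City of Kemper: $205,400 × 0.002 = $410.8
Sable Creek County: $205,400 × 0.00718 = $1,474.772
Community College District: $205,400 × 0.0036 = $739.44
Thornbury Township: $205,400 × 0.00435 = $893.49
Total = $3,518.502

$3,518.50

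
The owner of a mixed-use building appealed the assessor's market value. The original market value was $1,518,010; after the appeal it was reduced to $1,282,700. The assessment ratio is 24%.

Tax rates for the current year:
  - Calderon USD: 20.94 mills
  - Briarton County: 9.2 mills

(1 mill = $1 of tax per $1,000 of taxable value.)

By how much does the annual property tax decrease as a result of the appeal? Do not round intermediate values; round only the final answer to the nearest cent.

Old assessed value = $1,518,010 × 0.24 = $364,322.4
New assessed value = $1,282,700 × 0.24 = $307,848
Combined rate = 0.02094 + 0.0092 = 0.03014
Old tax = $364,322.4 × 0.03014 = $10,980.677136
New tax = $307,848 × 0.03014 = $9,278.53872
Reduction = $10,980.677136 − $9,278.53872 = $1,702.138416

$1,702.14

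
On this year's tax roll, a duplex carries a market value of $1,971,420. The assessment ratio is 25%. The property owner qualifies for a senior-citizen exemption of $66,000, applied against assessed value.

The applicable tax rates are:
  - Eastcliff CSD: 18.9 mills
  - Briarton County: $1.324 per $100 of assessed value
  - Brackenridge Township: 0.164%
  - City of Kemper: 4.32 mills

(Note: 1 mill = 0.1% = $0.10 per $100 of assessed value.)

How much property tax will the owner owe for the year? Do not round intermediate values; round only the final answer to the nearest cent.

Assessed value = $1,971,420 × 0.25 = $492,855
Taxable value = $492,855 − $66,000 = $426,855
Eastcliff CSD: $426,855 × 0.0189 = $8,067.5595
Briarton County: $426,855 × 0.01324 = $5,651.5602
Brackenridge Township: $426,855 × 0.00164 = $700.0422
City of Kemper: $426,855 × 0.00432 = $1,844.0136
Total = $16,263.1755

$16,263.18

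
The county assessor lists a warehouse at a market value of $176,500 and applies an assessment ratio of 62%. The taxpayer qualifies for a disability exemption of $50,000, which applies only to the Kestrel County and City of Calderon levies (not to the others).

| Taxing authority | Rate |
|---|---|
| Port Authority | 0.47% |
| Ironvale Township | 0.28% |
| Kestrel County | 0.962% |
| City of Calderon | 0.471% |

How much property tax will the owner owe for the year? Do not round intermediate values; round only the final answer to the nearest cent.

Assessed value = $176,500 × 0.62 = $109,430
Port Authority: $109,430 × 0.0047 = $514.321
Ironvale Township: $109,430 × 0.0028 = $306.404
Kestrel County: ($109,430 − $50,000) × 0.00962 = $59,430 × 0.00962 = $571.7166
City of Calderon: ($109,430 − $50,000) × 0.00471 = $59,430 × 0.00471 = $279.9153
Total = $1,672.3569

$1,672.36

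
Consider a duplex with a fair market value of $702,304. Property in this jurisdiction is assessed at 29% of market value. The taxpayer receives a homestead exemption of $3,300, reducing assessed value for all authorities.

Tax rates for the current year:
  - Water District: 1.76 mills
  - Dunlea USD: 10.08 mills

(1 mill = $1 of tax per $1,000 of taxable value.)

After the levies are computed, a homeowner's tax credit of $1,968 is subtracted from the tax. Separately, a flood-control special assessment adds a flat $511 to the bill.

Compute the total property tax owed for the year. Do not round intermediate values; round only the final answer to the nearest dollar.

$915

Assessed value = $702,304 × 0.29 = $203,668.16
Taxable value = $203,668.16 − $3,300 = $200,368.16
Water District: $200,368.16 × 0.00176 = $352.6479616
Dunlea USD: $200,368.16 × 0.01008 = $2,019.7110528
Levies subtotal = $2,372.3590144
After credit = $2,372.3590144 − $1,968 = $404.3590144
Total = $404.3590144 + $511 = $915.3590144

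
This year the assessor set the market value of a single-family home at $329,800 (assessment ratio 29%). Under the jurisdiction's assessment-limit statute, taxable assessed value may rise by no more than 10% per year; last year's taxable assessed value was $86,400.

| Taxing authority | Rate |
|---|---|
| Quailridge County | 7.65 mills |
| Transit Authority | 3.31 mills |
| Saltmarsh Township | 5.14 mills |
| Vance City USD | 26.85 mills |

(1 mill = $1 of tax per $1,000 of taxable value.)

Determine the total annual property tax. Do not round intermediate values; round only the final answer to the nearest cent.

Uncapped assessed value = $329,800 × 0.29 = $95,642
Cap limit = $86,400 × 1.1 = $95,040
Taxable assessed value = min($95,642, $95,040) = $95,040 (cap binds)
Quailridge County: $95,040 × 0.00765 = $727.056
Transit Authority: $95,040 × 0.00331 = $314.5824
Saltmarsh Township: $95,040 × 0.00514 = $488.5056
Vance City USD: $95,040 × 0.02685 = $2,551.824
Total = $4,081.968

$4,081.97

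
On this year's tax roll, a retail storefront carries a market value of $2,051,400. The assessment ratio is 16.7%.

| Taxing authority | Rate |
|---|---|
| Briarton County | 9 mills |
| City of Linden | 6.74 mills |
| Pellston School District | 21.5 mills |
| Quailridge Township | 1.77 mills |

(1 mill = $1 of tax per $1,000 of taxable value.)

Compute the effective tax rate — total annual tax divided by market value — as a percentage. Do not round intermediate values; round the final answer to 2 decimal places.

0.65%

Assessed value = $2,051,400 × 0.167 = $342,583.8
Briarton County: $342,583.8 × 0.009 = $3,083.2542
City of Linden: $342,583.8 × 0.00674 = $2,309.014812
Pellston School District: $342,583.8 × 0.0215 = $7,365.5517
Quailridge Township: $342,583.8 × 0.00177 = $606.373326
Total tax = $13,364.194038
Effective rate = $13,364.194038 ÷ $2,051,400 = 0.65% of market value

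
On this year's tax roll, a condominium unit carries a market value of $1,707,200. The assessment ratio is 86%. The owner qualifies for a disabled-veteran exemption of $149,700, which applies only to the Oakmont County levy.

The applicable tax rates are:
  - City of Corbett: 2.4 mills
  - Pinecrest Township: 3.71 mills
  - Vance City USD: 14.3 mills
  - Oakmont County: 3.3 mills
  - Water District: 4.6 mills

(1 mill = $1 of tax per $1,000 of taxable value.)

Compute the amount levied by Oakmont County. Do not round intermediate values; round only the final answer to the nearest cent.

Assessed value = $1,707,200 × 0.86 = $1,468,192
Oakmont County taxable value = $1,468,192 − $149,700 = $1,318,492
Oakmont County levy = $1,318,492 × 0.0033 = $4,351.0236

$4,351.02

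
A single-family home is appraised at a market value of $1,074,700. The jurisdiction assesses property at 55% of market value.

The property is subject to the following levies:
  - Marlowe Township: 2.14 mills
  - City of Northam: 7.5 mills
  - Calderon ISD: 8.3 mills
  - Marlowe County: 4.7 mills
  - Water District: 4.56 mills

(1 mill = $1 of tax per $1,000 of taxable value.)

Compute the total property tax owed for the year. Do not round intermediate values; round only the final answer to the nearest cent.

$16,077.51

Assessed value = $1,074,700 × 0.55 = $591,085
Marlowe Township: $591,085 × 0.00214 = $1,264.9219
City of Northam: $591,085 × 0.0075 = $4,433.1375
Calderon ISD: $591,085 × 0.0083 = $4,906.0055
Marlowe County: $591,085 × 0.0047 = $2,778.0995
Water District: $591,085 × 0.00456 = $2,695.3476
Total = $1,264.9219 + $4,433.1375 + $4,906.0055 + $2,778.0995 + $2,695.3476 = $16,077.512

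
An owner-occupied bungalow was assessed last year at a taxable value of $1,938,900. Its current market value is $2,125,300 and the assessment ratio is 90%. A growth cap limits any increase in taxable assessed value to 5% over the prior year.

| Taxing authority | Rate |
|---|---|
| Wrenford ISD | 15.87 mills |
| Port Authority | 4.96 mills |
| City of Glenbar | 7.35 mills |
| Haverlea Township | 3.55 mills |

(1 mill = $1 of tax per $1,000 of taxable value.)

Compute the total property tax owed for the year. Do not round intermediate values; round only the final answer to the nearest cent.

Uncapped assessed value = $2,125,300 × 0.9 = $1,912,770
Cap limit = $1,938,900 × 1.05 = $2,035,845
Taxable assessed value = min($1,912,770, $2,035,845) = $1,912,770 (cap does not bind)
Wrenford ISD: $1,912,770 × 0.01587 = $30,355.6599
Port Authority: $1,912,770 × 0.00496 = $9,487.3392
City of Glenbar: $1,912,770 × 0.00735 = $14,058.8595
Haverlea Township: $1,912,770 × 0.00355 = $6,790.3335
Total = $60,692.1921

$60,692.19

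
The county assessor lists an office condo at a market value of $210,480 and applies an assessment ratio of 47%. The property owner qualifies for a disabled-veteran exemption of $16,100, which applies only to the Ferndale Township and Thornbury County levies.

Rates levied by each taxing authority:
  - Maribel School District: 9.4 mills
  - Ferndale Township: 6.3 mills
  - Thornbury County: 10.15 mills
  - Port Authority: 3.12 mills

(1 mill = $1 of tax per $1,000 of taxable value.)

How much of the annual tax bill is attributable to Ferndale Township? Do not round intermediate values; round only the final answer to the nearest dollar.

$522

Assessed value = $210,480 × 0.47 = $98,925.6
Ferndale Township taxable value = $98,925.6 − $16,100 = $82,825.6
Ferndale Township levy = $82,825.6 × 0.0063 = $521.80128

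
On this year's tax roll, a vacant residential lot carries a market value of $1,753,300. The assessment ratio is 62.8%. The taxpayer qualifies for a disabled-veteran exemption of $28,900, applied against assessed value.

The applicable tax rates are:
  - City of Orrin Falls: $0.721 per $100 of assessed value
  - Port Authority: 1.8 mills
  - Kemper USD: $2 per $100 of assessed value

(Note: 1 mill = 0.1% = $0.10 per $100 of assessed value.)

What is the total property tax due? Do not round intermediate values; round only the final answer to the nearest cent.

$31,103.72

Assessed value = $1,753,300 × 0.628 = $1,101,072.4
Taxable value = $1,101,072.4 − $28,900 = $1,072,172.4
City of Orrin Falls: $1,072,172.4 × 0.00721 = $7,730.363004
Port Authority: $1,072,172.4 × 0.0018 = $1,929.91032
Kemper USD: $1,072,172.4 × 0.02 = $21,443.448
Total = $31,103.721324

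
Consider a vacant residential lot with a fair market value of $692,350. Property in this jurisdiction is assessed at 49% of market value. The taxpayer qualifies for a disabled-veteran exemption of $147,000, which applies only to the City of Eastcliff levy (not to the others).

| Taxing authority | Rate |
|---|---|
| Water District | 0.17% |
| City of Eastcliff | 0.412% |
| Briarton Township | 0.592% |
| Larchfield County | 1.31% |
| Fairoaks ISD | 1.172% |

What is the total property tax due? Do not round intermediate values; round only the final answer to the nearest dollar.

$11,797

Assessed value = $692,350 × 0.49 = $339,251.5
Water District: $339,251.5 × 0.0017 = $576.72755
City of Eastcliff: ($339,251.5 − $147,000) × 0.00412 = $192,251.5 × 0.00412 = $792.07618
Briarton Township: $339,251.5 × 0.00592 = $2,008.36888
Larchfield County: $339,251.5 × 0.0131 = $4,444.19465
Fairoaks ISD: $339,251.5 × 0.01172 = $3,976.02758
Total = $11,797.39484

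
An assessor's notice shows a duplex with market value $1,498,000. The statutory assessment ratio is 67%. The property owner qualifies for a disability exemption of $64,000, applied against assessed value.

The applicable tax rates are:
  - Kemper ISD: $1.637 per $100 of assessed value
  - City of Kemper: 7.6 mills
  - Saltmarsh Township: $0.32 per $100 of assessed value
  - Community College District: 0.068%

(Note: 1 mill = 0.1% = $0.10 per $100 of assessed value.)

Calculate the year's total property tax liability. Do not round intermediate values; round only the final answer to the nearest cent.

Assessed value = $1,498,000 × 0.67 = $1,003,660
Taxable value = $1,003,660 − $64,000 = $939,660
Kemper ISD: $939,660 × 0.01637 = $15,382.2342
City of Kemper: $939,660 × 0.0076 = $7,141.416
Saltmarsh Township: $939,660 × 0.0032 = $3,006.912
Community College District: $939,660 × 0.00068 = $638.9688
Total = $26,169.531

$26,169.53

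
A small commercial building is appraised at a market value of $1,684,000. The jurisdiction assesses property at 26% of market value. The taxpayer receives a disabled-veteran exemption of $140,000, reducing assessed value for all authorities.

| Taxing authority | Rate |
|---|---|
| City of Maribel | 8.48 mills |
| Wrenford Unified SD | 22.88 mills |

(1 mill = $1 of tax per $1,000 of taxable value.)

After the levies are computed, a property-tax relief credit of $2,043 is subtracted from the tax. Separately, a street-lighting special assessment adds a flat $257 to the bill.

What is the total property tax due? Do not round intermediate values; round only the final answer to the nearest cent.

Assessed value = $1,684,000 × 0.26 = $437,840
Taxable value = $437,840 − $140,000 = $297,840
City of Maribel: $297,840 × 0.00848 = $2,525.6832
Wrenford Unified SD: $297,840 × 0.02288 = $6,814.5792
Levies subtotal = $9,340.2624
After credit = $9,340.2624 − $2,043 = $7,297.2624
Total = $7,297.2624 + $257 = $7,554.2624

$7,554.26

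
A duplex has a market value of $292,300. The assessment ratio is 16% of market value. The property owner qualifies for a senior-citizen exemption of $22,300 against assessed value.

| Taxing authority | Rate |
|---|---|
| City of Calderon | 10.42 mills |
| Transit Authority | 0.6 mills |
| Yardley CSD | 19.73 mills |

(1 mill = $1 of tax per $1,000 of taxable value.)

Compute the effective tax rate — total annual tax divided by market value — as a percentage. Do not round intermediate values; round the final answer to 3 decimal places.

0.257%

Assessed value = $292,300 × 0.16 = $46,768
Taxable value = $46,768 − $22,300 = $24,468
City of Calderon: $24,468 × 0.01042 = $254.95656
Transit Authority: $24,468 × 0.0006 = $14.6808
Yardley CSD: $24,468 × 0.01973 = $482.75364
Total tax = $752.391
Effective rate = $752.391 ÷ $292,300 = 0.257% of market value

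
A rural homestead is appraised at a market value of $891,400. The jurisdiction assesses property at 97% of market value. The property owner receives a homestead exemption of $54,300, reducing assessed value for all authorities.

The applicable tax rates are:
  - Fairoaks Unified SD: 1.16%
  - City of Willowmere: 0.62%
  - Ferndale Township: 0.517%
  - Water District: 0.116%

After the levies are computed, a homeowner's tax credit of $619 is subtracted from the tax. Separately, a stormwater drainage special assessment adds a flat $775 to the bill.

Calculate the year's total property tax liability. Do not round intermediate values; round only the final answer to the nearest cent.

Assessed value = $891,400 × 0.97 = $864,658
Taxable value = $864,658 − $54,300 = $810,358
Fairoaks Unified SD: $810,358 × 0.0116 = $9,400.1528
City of Willowmere: $810,358 × 0.0062 = $5,024.2196
Ferndale Township: $810,358 × 0.00517 = $4,189.55086
Water District: $810,358 × 0.00116 = $940.01528
Levies subtotal = $19,553.93854
After credit = $19,553.93854 − $619 = $18,934.93854
Total = $18,934.93854 + $775 = $19,709.93854

$19,709.94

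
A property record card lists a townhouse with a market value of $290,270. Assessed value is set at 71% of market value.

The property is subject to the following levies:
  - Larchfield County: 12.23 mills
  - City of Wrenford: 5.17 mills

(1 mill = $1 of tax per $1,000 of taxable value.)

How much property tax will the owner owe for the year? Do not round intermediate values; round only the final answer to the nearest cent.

Assessed value = $290,270 × 0.71 = $206,091.7
Larchfield County: $206,091.7 × 0.01223 = $2,520.501491
City of Wrenford: $206,091.7 × 0.00517 = $1,065.494089
Total = $2,520.501491 + $1,065.494089 = $3,585.99558

$3,586.00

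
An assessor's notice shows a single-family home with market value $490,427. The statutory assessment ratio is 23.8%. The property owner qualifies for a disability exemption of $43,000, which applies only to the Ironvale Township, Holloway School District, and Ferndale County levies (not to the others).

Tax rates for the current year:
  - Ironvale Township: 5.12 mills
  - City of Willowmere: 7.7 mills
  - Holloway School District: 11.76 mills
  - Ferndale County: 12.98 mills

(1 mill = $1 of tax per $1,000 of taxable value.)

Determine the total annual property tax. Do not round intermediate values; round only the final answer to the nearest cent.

Assessed value = $490,427 × 0.238 = $116,721.626
Ironvale Township: ($116,721.626 − $43,000) × 0.00512 = $73,721.626 × 0.00512 = $377.45472512
City of Willowmere: $116,721.626 × 0.0077 = $898.7565202
Holloway School District: ($116,721.626 − $43,000) × 0.01176 = $73,721.626 × 0.01176 = $866.96632176
Ferndale County: ($116,721.626 − $43,000) × 0.01298 = $73,721.626 × 0.01298 = $956.90670548
Total = $3,100.08427256

$3,100.08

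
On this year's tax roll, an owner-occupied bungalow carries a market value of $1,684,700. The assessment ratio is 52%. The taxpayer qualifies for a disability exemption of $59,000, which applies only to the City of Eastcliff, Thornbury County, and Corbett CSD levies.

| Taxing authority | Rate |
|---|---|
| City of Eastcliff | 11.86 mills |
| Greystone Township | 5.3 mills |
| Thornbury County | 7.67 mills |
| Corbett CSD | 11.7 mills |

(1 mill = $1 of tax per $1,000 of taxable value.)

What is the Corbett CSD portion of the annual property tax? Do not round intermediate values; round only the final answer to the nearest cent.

Assessed value = $1,684,700 × 0.52 = $876,044
Corbett CSD taxable value = $876,044 − $59,000 = $817,044
Corbett CSD levy = $817,044 × 0.0117 = $9,559.4148

$9,559.41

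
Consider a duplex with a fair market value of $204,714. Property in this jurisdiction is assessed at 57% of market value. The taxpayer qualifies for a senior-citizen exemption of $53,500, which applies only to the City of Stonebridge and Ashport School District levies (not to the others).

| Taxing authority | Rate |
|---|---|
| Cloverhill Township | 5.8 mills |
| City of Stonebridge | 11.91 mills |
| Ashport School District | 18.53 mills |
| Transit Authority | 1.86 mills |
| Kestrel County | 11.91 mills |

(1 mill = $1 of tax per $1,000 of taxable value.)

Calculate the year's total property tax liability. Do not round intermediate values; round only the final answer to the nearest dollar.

$4,207

Assessed value = $204,714 × 0.57 = $116,686.98
Cloverhill Township: $116,686.98 × 0.0058 = $676.784484
City of Stonebridge: ($116,686.98 − $53,500) × 0.01191 = $63,186.98 × 0.01191 = $752.5569318
Ashport School District: ($116,686.98 − $53,500) × 0.01853 = $63,186.98 × 0.01853 = $1,170.8547394
Transit Authority: $116,686.98 × 0.00186 = $217.0377828
Kestrel County: $116,686.98 × 0.01191 = $1,389.7419318
Total = $4,206.9758698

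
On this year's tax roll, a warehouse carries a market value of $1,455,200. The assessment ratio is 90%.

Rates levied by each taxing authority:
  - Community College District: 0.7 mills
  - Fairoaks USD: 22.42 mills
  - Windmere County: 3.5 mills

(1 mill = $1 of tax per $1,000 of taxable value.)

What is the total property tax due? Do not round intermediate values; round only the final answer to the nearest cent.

Assessed value = $1,455,200 × 0.9 = $1,309,680
Community College District: $1,309,680 × 0.0007 = $916.776
Fairoaks USD: $1,309,680 × 0.02242 = $29,363.0256
Windmere County: $1,309,680 × 0.0035 = $4,583.88
Total = $916.776 + $29,363.0256 + $4,583.88 = $34,863.6816

$34,863.68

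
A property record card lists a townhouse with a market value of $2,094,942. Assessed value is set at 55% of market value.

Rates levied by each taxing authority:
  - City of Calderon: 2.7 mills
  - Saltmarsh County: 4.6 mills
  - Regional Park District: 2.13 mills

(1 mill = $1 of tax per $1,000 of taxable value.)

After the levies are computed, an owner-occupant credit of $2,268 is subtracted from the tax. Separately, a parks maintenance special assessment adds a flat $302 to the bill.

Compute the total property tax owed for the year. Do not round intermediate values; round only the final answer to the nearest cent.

Assessed value = $2,094,942 × 0.55 = $1,152,218.1
City of Calderon: $1,152,218.1 × 0.0027 = $3,110.98887
Saltmarsh County: $1,152,218.1 × 0.0046 = $5,300.20326
Regional Park District: $1,152,218.1 × 0.00213 = $2,454.224553
Levies subtotal = $10,865.416683
After credit = $10,865.416683 − $2,268 = $8,597.416683
Total = $8,597.416683 + $302 = $8,899.416683

$8,899.42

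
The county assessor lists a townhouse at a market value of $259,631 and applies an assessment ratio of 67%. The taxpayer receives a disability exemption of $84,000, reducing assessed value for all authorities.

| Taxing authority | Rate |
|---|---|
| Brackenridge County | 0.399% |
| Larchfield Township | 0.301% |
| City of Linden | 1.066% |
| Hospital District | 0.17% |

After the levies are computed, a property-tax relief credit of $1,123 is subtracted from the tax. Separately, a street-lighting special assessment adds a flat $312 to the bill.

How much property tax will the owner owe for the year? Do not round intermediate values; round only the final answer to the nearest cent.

Assessed value = $259,631 × 0.67 = $173,952.77
Taxable value = $173,952.77 − $84,000 = $89,952.77
Brackenridge County: $89,952.77 × 0.00399 = $358.9115523
Larchfield Township: $89,952.77 × 0.00301 = $270.7578377
City of Linden: $89,952.77 × 0.01066 = $958.8965282
Hospital District: $89,952.77 × 0.0017 = $152.919709
Levies subtotal = $1,741.4856272
After credit = $1,741.4856272 − $1,123 = $618.4856272
Total = $618.4856272 + $312 = $930.4856272

$930.49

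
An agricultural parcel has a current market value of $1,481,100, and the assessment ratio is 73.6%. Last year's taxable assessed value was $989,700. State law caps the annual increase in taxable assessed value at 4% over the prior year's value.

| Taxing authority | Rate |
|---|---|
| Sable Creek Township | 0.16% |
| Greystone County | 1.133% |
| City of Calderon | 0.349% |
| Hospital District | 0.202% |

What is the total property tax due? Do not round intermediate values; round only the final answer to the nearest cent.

$18,980.07

Uncapped assessed value = $1,481,100 × 0.736 = $1,090,089.6
Cap limit = $989,700 × 1.04 = $1,029,288
Taxable assessed value = min($1,090,089.6, $1,029,288) = $1,029,288 (cap binds)
Sable Creek Township: $1,029,288 × 0.0016 = $1,646.8608
Greystone County: $1,029,288 × 0.01133 = $11,661.83304
City of Calderon: $1,029,288 × 0.00349 = $3,592.21512
Hospital District: $1,029,288 × 0.00202 = $2,079.16176
Total = $18,980.07072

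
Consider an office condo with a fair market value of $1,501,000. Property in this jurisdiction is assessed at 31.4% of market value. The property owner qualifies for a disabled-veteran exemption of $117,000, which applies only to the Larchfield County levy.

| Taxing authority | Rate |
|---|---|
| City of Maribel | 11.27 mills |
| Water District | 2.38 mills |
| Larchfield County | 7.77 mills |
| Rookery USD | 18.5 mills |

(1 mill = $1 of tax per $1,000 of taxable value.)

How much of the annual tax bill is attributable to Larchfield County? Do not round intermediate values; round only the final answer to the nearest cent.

Assessed value = $1,501,000 × 0.314 = $471,314
Larchfield County taxable value = $471,314 − $117,000 = $354,314
Larchfield County levy = $354,314 × 0.00777 = $2,753.01978

$2,753.02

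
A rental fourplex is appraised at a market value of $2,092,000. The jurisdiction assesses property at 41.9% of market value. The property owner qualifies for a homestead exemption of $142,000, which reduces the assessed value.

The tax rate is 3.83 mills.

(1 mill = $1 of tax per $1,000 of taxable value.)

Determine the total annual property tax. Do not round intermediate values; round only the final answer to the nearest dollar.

$2,813

Assessed value = $2,092,000 × 0.419 = $876,548
Taxable value = $876,548 − $142,000 = $734,548
Tax = $734,548 × 0.00383 = $2,813.31884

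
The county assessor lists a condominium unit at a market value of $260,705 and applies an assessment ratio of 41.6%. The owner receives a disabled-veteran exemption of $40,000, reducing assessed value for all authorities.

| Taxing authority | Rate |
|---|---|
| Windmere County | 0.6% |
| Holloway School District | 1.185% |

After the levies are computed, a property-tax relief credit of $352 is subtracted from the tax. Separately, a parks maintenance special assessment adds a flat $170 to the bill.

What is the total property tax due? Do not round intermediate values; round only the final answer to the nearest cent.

Assessed value = $260,705 × 0.416 = $108,453.28
Taxable value = $108,453.28 − $40,000 = $68,453.28
Windmere County: $68,453.28 × 0.006 = $410.71968
Holloway School District: $68,453.28 × 0.01185 = $811.171368
Levies subtotal = $1,221.891048
After credit = $1,221.891048 − $352 = $869.891048
Total = $869.891048 + $170 = $1,039.891048

$1,039.89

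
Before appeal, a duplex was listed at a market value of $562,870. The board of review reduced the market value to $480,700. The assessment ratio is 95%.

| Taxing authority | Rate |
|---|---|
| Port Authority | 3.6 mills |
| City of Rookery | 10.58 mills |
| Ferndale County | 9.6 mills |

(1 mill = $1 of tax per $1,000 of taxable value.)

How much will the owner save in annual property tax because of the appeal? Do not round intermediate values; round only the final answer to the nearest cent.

Old assessed value = $562,870 × 0.95 = $534,726.5
New assessed value = $480,700 × 0.95 = $456,665
Combined rate = 0.0036 + 0.01058 + 0.0096 = 0.02378
Old tax = $534,726.5 × 0.02378 = $12,715.79617
New tax = $456,665 × 0.02378 = $10,859.4937
Reduction = $12,715.79617 − $10,859.4937 = $1,856.30247

$1,856.30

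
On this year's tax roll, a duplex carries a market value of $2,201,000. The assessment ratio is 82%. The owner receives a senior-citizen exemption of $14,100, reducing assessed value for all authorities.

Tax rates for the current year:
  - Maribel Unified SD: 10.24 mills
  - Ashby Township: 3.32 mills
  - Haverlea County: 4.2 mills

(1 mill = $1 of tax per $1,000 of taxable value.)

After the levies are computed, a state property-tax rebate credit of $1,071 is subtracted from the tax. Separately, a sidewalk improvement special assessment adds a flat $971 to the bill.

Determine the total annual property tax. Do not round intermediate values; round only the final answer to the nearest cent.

Assessed value = $2,201,000 × 0.82 = $1,804,820
Taxable value = $1,804,820 − $14,100 = $1,790,720
Maribel Unified SD: $1,790,720 × 0.01024 = $18,336.9728
Ashby Township: $1,790,720 × 0.00332 = $5,945.1904
Haverlea County: $1,790,720 × 0.0042 = $7,521.024
Levies subtotal = $31,803.1872
After credit = $31,803.1872 − $1,071 = $30,732.1872
Total = $30,732.1872 + $971 = $31,703.1872

$31,703.19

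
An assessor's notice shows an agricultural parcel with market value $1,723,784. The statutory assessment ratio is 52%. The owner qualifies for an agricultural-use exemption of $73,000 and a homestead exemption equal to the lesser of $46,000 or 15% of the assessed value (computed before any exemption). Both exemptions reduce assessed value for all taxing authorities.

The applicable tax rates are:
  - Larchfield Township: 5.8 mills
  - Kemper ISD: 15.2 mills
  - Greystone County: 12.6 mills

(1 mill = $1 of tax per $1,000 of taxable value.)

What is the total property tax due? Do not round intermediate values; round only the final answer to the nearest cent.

Assessed value = $1,723,784 × 0.52 = $896,367.68
Homestead exemption = min($46,000, 15% × $896,367.68) = min($46,000, $134,455.152) = $46,000 (dollar cap binds)
Taxable value = $896,367.68 − $73,000 − $46,000 = $777,367.68
Larchfield Township: $777,367.68 × 0.0058 = $4,508.732544
Kemper ISD: $777,367.68 × 0.0152 = $11,815.988736
Greystone County: $777,367.68 × 0.0126 = $9,794.832768
Total = $26,119.554048

$26,119.55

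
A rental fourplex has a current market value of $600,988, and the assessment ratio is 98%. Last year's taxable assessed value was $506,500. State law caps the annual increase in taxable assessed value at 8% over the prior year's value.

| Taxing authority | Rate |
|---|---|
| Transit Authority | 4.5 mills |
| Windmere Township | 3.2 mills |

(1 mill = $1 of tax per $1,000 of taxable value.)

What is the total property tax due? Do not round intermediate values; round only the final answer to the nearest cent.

$4,212.05

Uncapped assessed value = $600,988 × 0.98 = $588,968.24
Cap limit = $506,500 × 1.08 = $547,020
Taxable assessed value = min($588,968.24, $547,020) = $547,020 (cap binds)
Transit Authority: $547,020 × 0.0045 = $2,461.59
Windmere Township: $547,020 × 0.0032 = $1,750.464
Total = $4,212.054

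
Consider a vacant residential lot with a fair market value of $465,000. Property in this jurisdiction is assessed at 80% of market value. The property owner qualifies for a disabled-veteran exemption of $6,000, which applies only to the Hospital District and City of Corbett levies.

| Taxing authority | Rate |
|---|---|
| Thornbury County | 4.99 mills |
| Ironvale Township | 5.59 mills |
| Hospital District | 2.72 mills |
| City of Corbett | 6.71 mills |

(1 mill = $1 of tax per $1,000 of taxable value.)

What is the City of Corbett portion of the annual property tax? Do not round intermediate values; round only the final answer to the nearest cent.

$2,455.86

Assessed value = $465,000 × 0.8 = $372,000
City of Corbett taxable value = $372,000 − $6,000 = $366,000
City of Corbett levy = $366,000 × 0.00671 = $2,455.86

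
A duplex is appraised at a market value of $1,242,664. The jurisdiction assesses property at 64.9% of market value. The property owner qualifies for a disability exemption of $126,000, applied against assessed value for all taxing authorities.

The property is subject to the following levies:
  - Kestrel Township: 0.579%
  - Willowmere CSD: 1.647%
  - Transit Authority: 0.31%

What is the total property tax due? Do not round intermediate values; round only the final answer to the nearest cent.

$17,257.20

Assessed value = $1,242,664 × 0.649 = $806,488.936
Taxable value = $806,488.936 − $126,000 = $680,488.936
Kestrel Township: $680,488.936 × 0.00579 = $3,940.03093944
Willowmere CSD: $680,488.936 × 0.01647 = $11,207.65277592
Transit Authority: $680,488.936 × 0.0031 = $2,109.5157016
Total = $3,940.03093944 + $11,207.65277592 + $2,109.5157016 = $17,257.19941696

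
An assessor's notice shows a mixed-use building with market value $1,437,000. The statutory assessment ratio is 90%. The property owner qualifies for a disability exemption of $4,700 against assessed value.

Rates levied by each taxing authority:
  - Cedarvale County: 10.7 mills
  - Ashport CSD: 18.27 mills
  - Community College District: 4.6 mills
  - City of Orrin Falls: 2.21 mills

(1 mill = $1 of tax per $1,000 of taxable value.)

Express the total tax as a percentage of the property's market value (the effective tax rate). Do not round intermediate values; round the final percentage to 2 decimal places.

Assessed value = $1,437,000 × 0.9 = $1,293,300
Taxable value = $1,293,300 − $4,700 = $1,288,600
Cedarvale County: $1,288,600 × 0.0107 = $13,788.02
Ashport CSD: $1,288,600 × 0.01827 = $23,542.722
Community College District: $1,288,600 × 0.0046 = $5,927.56
City of Orrin Falls: $1,288,600 × 0.00221 = $2,847.806
Total tax = $46,106.108
Effective rate = $46,106.108 ÷ $1,437,000 = 3.21% of market value

3.21%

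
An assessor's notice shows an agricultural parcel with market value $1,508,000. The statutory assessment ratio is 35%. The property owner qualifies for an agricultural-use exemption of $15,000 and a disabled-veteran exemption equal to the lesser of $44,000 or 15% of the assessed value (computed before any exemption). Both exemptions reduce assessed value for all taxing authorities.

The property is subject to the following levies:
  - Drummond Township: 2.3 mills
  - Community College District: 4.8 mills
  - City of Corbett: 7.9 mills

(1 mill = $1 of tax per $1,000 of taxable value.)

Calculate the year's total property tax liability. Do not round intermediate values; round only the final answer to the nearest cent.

$7,032.00

Assessed value = $1,508,000 × 0.35 = $527,800
Disabled-veteran exemption = min($44,000, 15% × $527,800) = min($44,000, $79,170) = $44,000 (dollar cap binds)
Taxable value = $527,800 − $15,000 − $44,000 = $468,800
Drummond Township: $468,800 × 0.0023 = $1,078.24
Community College District: $468,800 × 0.0048 = $2,250.24
City of Corbett: $468,800 × 0.0079 = $3,703.52
Total = $7,032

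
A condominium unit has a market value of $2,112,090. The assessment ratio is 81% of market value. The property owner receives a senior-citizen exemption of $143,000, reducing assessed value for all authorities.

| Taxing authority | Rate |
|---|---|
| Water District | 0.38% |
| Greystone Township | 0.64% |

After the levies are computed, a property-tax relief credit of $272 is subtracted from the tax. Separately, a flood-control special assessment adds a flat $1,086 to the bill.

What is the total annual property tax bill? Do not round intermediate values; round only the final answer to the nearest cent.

$16,805.49

Assessed value = $2,112,090 × 0.81 = $1,710,792.9
Taxable value = $1,710,792.9 − $143,000 = $1,567,792.9
Water District: $1,567,792.9 × 0.0038 = $5,957.61302
Greystone Township: $1,567,792.9 × 0.0064 = $10,033.87456
Levies subtotal = $15,991.48758
After credit = $15,991.48758 − $272 = $15,719.48758
Total = $15,719.48758 + $1,086 = $16,805.48758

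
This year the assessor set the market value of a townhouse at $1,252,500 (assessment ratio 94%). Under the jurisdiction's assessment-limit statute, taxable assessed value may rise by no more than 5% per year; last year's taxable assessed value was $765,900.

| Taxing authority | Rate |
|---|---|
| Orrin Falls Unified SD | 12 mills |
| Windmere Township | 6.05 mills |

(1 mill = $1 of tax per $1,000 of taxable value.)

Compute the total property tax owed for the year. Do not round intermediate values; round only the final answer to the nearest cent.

Uncapped assessed value = $1,252,500 × 0.94 = $1,177,350
Cap limit = $765,900 × 1.05 = $804,195
Taxable assessed value = min($1,177,350, $804,195) = $804,195 (cap binds)
Orrin Falls Unified SD: $804,195 × 0.012 = $9,650.34
Windmere Township: $804,195 × 0.00605 = $4,865.37975
Total = $14,515.71975

$14,515.72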